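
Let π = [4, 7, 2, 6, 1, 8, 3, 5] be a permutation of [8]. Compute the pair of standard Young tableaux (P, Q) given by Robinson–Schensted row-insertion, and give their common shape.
P = [1, 3, 5] / [2, 6, 8] / [4, 7];  Q = [1, 2, 6] / [3, 4, 8] / [5, 7];  common shape = (3, 3, 2)

Row-insert the values π_1, π_2, … into P one at a time, bumping the leftmost entry strictly greater than the inserted value down to the next row. The recording tableau Q records, in position (i, j), the step at which that cell was added to P.
  Insert 4 (step 1): P = [4];  Q = [1]
  Insert 7 (step 2): P = [4, 7];  Q = [1, 2]
  Insert 2 (step 3): P = [2, 7] / [4];  Q = [1, 2] / [3]
  Insert 6 (step 4): P = [2, 6] / [4, 7];  Q = [1, 2] / [3, 4]
  Insert 1 (step 5): P = [1, 6] / [2, 7] / [4];  Q = [1, 2] / [3, 4] / [5]
  Insert 8 (step 6): P = [1, 6, 8] / [2, 7] / [4];  Q = [1, 2, 6] / [3, 4] / [5]
  Insert 3 (step 7): P = [1, 3, 8] / [2, 6] / [4, 7];  Q = [1, 2, 6] / [3, 4] / [5, 7]
  Insert 5 (step 8): P = [1, 3, 5] / [2, 6, 8] / [4, 7];  Q = [1, 2, 6] / [3, 4, 8] / [5, 7]
Final shape: (3, 3, 2).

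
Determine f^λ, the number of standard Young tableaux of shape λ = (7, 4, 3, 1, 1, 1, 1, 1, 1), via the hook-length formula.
# SYT of shape (7, 4, 3, 1, 1, 1, 1, 1, 1) = 56434560

Hook-length formula: f^λ = n! / Π hook(c), product over all cells c of the Young diagram. For λ = (7, 4, 3, 1, 1, 1, 1, 1, 1), n = 20 boxes. Hook lengths by row (left-to-right, top-to-bottom): [15, 8, 7, 5, 3, 2, 1]; [11, 4, 3, 1]; [9, 2, 1]; [6]; [5]; [4]; [3]; [2]; [1]. Product of hooks = 43110144000. So f^λ = 20! / 43110144000 = 2432902008176640000 / 43110144000 = 56434560.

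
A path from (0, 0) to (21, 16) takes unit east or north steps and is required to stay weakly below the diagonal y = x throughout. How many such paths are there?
Number of paths = 3511574910

By the reflection principle (André's argument), the number of monotone paths to (21, 16) with n ≤ m that never go above y = x is C(37, 21) − C(37, 22) = 12875774670 − 9364199760 = 3511574910.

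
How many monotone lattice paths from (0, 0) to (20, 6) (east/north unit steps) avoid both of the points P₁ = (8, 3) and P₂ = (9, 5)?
Number of paths = 137071

Inclusion–exclusion. Total paths: C(26, 20) = 230230. Through P₁: C(11, 8)·C(15, 12) = 75075. Through P₂: C(14, 9)·C(12, 11) = 24024. Since P₁ is strictly southwest of P₂, a monotone path through both must visit P₁ then P₂; paths through both = C(11, 8)·C(3, 1)·C(12, 11) = 5940. Avoid both = 230230 − 75075 − 24024 + 5940 = 137071.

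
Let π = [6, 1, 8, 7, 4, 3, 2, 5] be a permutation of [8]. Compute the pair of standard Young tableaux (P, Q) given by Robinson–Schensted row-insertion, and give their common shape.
P = [1, 2, 5] / [3, 7] / [4] / [6] / [8];  Q = [1, 3, 8] / [2, 4] / [5] / [6] / [7];  common shape = (3, 2, 1, 1, 1)

Row-insert the values π_1, π_2, … into P one at a time, bumping the leftmost entry strictly greater than the inserted value down to the next row. The recording tableau Q records, in position (i, j), the step at which that cell was added to P.
  Insert 6 (step 1): P = [6];  Q = [1]
  Insert 1 (step 2): P = [1] / [6];  Q = [1] / [2]
  Insert 8 (step 3): P = [1, 8] / [6];  Q = [1, 3] / [2]
  Insert 7 (step 4): P = [1, 7] / [6, 8];  Q = [1, 3] / [2, 4]
  Insert 4 (step 5): P = [1, 4] / [6, 7] / [8];  Q = [1, 3] / [2, 4] / [5]
  Insert 3 (step 6): P = [1, 3] / [4, 7] / [6] / [8];  Q = [1, 3] / [2, 4] / [5] / [6]
  Insert 2 (step 7): P = [1, 2] / [3, 7] / [4] / [6] / [8];  Q = [1, 3] / [2, 4] / [5] / [6] / [7]
  Insert 5 (step 8): P = [1, 2, 5] / [3, 7] / [4] / [6] / [8];  Q = [1, 3, 8] / [2, 4] / [5] / [6] / [7]
Final shape: (3, 2, 1, 1, 1).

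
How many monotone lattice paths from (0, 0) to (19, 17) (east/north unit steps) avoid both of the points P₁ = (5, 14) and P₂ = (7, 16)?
Number of paths = 8587309503

Inclusion–exclusion. Total paths: C(36, 19) = 8597496600. Through P₁: C(19, 5)·C(17, 14) = 7907040. Through P₂: C(23, 7)·C(13, 12) = 3187041. Since P₁ is strictly southwest of P₂, a monotone path through both must visit P₁ then P₂; paths through both = C(19, 5)·C(4, 2)·C(13, 12) = 906984. Avoid both = 8597496600 − 7907040 − 3187041 + 906984 = 8587309503.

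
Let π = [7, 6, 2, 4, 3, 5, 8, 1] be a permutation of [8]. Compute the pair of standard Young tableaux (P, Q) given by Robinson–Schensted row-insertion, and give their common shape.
P = [1, 3, 5, 8] / [2] / [4] / [6] / [7];  Q = [1, 4, 6, 7] / [2] / [3] / [5] / [8];  common shape = (4, 1, 1, 1, 1)

Row-insert the values π_1, π_2, … into P one at a time, bumping the leftmost entry strictly greater than the inserted value down to the next row. The recording tableau Q records, in position (i, j), the step at which that cell was added to P.
  Insert 7 (step 1): P = [7];  Q = [1]
  Insert 6 (step 2): P = [6] / [7];  Q = [1] / [2]
  Insert 2 (step 3): P = [2] / [6] / [7];  Q = [1] / [2] / [3]
  Insert 4 (step 4): P = [2, 4] / [6] / [7];  Q = [1, 4] / [2] / [3]
  Insert 3 (step 5): P = [2, 3] / [4] / [6] / [7];  Q = [1, 4] / [2] / [3] / [5]
  Insert 5 (step 6): P = [2, 3, 5] / [4] / [6] / [7];  Q = [1, 4, 6] / [2] / [3] / [5]
  Insert 8 (step 7): P = [2, 3, 5, 8] / [4] / [6] / [7];  Q = [1, 4, 6, 7] / [2] / [3] / [5]
  Insert 1 (step 8): P = [1, 3, 5, 8] / [2] / [4] / [6] / [7];  Q = [1, 4, 6, 7] / [2] / [3] / [5] / [8]
Final shape: (4, 1, 1, 1, 1).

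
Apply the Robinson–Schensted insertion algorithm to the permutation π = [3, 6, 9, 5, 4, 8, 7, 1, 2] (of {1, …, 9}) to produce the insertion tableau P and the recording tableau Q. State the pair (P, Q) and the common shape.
P = [1, 2, 7] / [3, 4] / [5, 8] / [6, 9];  Q = [1, 2, 3] / [4, 6] / [5, 7] / [8, 9];  common shape = (3, 2, 2, 2)

Row-insert the values π_1, π_2, … into P one at a time, bumping the leftmost entry strictly greater than the inserted value down to the next row. The recording tableau Q records, in position (i, j), the step at which that cell was added to P.
  Insert 3 (step 1): P = [3];  Q = [1]
  Insert 6 (step 2): P = [3, 6];  Q = [1, 2]
  Insert 9 (step 3): P = [3, 6, 9];  Q = [1, 2, 3]
  Insert 5 (step 4): P = [3, 5, 9] / [6];  Q = [1, 2, 3] / [4]
  Insert 4 (step 5): P = [3, 4, 9] / [5] / [6];  Q = [1, 2, 3] / [4] / [5]
  Insert 8 (step 6): P = [3, 4, 8] / [5, 9] / [6];  Q = [1, 2, 3] / [4, 6] / [5]
  Insert 7 (step 7): P = [3, 4, 7] / [5, 8] / [6, 9];  Q = [1, 2, 3] / [4, 6] / [5, 7]
  Insert 1 (step 8): P = [1, 4, 7] / [3, 8] / [5, 9] / [6];  Q = [1, 2, 3] / [4, 6] / [5, 7] / [8]
  Insert 2 (step 9): P = [1, 2, 7] / [3, 4] / [5, 8] / [6, 9];  Q = [1, 2, 3] / [4, 6] / [5, 7] / [8, 9]
Final shape: (3, 2, 2, 2).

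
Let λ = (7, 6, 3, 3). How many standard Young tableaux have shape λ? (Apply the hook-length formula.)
# SYT of shape (7, 6, 3, 3) = 9699690

Hook-length formula: f^λ = n! / Π hook(c), product over all cells c of the Young diagram. For λ = (7, 6, 3, 3), n = 19 boxes. Hook lengths by row (left-to-right, top-to-bottom): [10, 9, 8, 5, 4, 3, 1]; [8, 7, 6, 3, 2, 1]; [4, 3, 2]; [3, 2, 1]. Product of hooks = 12541132800. So f^λ = 19! / 12541132800 = 121645100408832000 / 12541132800 = 9699690.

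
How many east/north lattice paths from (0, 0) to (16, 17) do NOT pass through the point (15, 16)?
Number of paths = 565722720

Total paths from (0, 0) to (16, 17): C(33, 16) = 1166803110. Paths through (15, 16): (paths (0, 0) → (15, 16)) × (paths (15, 16) → (16, 17)) = C(31, 15) · C(2, 1) = 300540195 · 2 = 601080390. Avoidance count = 1166803110 − 601080390 = 565722720.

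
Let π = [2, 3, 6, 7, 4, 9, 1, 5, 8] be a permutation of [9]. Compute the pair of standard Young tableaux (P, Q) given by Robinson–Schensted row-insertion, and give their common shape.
P = [1, 3, 4, 5, 8] / [2, 7, 9] / [6];  Q = [1, 2, 3, 4, 6] / [5, 8, 9] / [7];  common shape = (5, 3, 1)

Row-insert the values π_1, π_2, … into P one at a time, bumping the leftmost entry strictly greater than the inserted value down to the next row. The recording tableau Q records, in position (i, j), the step at which that cell was added to P.
  Insert 2 (step 1): P = [2];  Q = [1]
  Insert 3 (step 2): P = [2, 3];  Q = [1, 2]
  Insert 6 (step 3): P = [2, 3, 6];  Q = [1, 2, 3]
  Insert 7 (step 4): P = [2, 3, 6, 7];  Q = [1, 2, 3, 4]
  Insert 4 (step 5): P = [2, 3, 4, 7] / [6];  Q = [1, 2, 3, 4] / [5]
  Insert 9 (step 6): P = [2, 3, 4, 7, 9] / [6];  Q = [1, 2, 3, 4, 6] / [5]
  Insert 1 (step 7): P = [1, 3, 4, 7, 9] / [2] / [6];  Q = [1, 2, 3, 4, 6] / [5] / [7]
  Insert 5 (step 8): P = [1, 3, 4, 5, 9] / [2, 7] / [6];  Q = [1, 2, 3, 4, 6] / [5, 8] / [7]
  Insert 8 (step 9): P = [1, 3, 4, 5, 8] / [2, 7, 9] / [6];  Q = [1, 2, 3, 4, 6] / [5, 8, 9] / [7]
Final shape: (5, 3, 1).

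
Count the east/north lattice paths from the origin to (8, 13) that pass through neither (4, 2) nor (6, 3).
Number of paths = 180441

Inclusion–exclusion. Total paths: C(21, 8) = 203490. Through P₁: C(6, 4)·C(15, 4) = 20475. Through P₂: C(9, 6)·C(12, 2) = 5544. Since P₁ is strictly southwest of P₂, a monotone path through both must visit P₁ then P₂; paths through both = C(6, 4)·C(3, 2)·C(12, 2) = 2970. Avoid both = 203490 − 20475 − 5544 + 2970 = 180441.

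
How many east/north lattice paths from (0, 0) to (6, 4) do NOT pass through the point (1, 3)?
Number of paths = 186

Total paths from (0, 0) to (6, 4): C(10, 6) = 210. Paths through (1, 3): (paths (0, 0) → (1, 3)) × (paths (1, 3) → (6, 4)) = C(4, 1) · C(6, 5) = 4 · 6 = 24. Avoidance count = 210 − 24 = 186.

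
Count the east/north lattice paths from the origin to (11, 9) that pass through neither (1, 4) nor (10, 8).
Number of paths = 72579

Inclusion–exclusion. Total paths: C(20, 11) = 167960. Through P₁: C(5, 1)·C(15, 10) = 15015. Through P₂: C(18, 10)·C(2, 1) = 87516. Since P₁ is strictly southwest of P₂, a monotone path through both must visit P₁ then P₂; paths through both = C(5, 1)·C(13, 9)·C(2, 1) = 7150. Avoid both = 167960 − 15015 − 87516 + 7150 = 72579.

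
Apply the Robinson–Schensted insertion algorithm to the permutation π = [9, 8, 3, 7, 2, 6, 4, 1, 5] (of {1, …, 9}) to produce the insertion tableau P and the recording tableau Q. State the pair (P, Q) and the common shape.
P = [1, 4, 5] / [2, 6] / [3] / [7] / [8] / [9];  Q = [1, 4, 9] / [2, 6] / [3] / [5] / [7] / [8];  common shape = (3, 2, 1, 1, 1, 1)

Row-insert the values π_1, π_2, … into P one at a time, bumping the leftmost entry strictly greater than the inserted value down to the next row. The recording tableau Q records, in position (i, j), the step at which that cell was added to P.
  Insert 9 (step 1): P = [9];  Q = [1]
  Insert 8 (step 2): P = [8] / [9];  Q = [1] / [2]
  Insert 3 (step 3): P = [3] / [8] / [9];  Q = [1] / [2] / [3]
  Insert 7 (step 4): P = [3, 7] / [8] / [9];  Q = [1, 4] / [2] / [3]
  Insert 2 (step 5): P = [2, 7] / [3] / [8] / [9];  Q = [1, 4] / [2] / [3] / [5]
  Insert 6 (step 6): P = [2, 6] / [3, 7] / [8] / [9];  Q = [1, 4] / [2, 6] / [3] / [5]
  Insert 4 (step 7): P = [2, 4] / [3, 6] / [7] / [8] / [9];  Q = [1, 4] / [2, 6] / [3] / [5] / [7]
  Insert 1 (step 8): P = [1, 4] / [2, 6] / [3] / [7] / [8] / [9];  Q = [1, 4] / [2, 6] / [3] / [5] / [7] / [8]
  Insert 5 (step 9): P = [1, 4, 5] / [2, 6] / [3] / [7] / [8] / [9];  Q = [1, 4, 9] / [2, 6] / [3] / [5] / [7] / [8]
Final shape: (3, 2, 1, 1, 1, 1).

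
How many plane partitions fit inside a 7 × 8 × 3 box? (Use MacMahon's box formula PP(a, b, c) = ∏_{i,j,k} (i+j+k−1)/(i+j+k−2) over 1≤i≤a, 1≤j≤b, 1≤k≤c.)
PP(7, 8, 3) = 4971151900

Evaluate the triple product over i = 1..7, j = 1..8, k = 1..3. The factors are (2/1) · (3/2) · (4/3) · (3/2) · (4/3) · (5/4) · (4/3) · (5/4) · … (168 factors total). The numerators and denominators telescope so the product is an integer; carrying out the multiplication exactly gives PP(7, 8, 3) = 4971151900.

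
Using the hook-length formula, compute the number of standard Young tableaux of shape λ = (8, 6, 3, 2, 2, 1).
# SYT of shape (8, 6, 3, 2, 2, 1) = 2961389970

Hook-length formula: f^λ = n! / Π hook(c), product over all cells c of the Young diagram. For λ = (8, 6, 3, 2, 2, 1), n = 22 boxes. Hook lengths by row (left-to-right, top-to-bottom): [13, 11, 8, 6, 5, 4, 2, 1]; [10, 8, 5, 3, 2, 1]; [6, 4, 1]; [4, 2]; [3, 1]; [1]. Product of hooks = 379551744000. So f^λ = 22! / 379551744000 = 1124000727777607680000 / 379551744000 = 2961389970.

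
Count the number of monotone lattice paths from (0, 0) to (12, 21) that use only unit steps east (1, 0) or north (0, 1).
Number of paths = 354817320

A monotone lattice path from (0, 0) to (12, 21) consists of 12 east steps and 21 north steps in some order, so it is determined by which 12 of the 33 steps are east. The count is C(33, 12) = 354817320.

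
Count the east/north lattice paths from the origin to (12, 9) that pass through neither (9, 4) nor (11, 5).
Number of paths = 242775

Inclusion–exclusion. Total paths: C(21, 12) = 293930. Through P₁: C(13, 9)·C(8, 3) = 40040. Through P₂: C(16, 11)·C(5, 1) = 21840. Since P₁ is strictly southwest of P₂, a monotone path through both must visit P₁ then P₂; paths through both = C(13, 9)·C(3, 2)·C(5, 1) = 10725. Avoid both = 293930 − 40040 − 21840 + 10725 = 242775.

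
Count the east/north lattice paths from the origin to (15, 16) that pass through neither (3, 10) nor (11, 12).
Number of paths = 201486331

Inclusion–exclusion. Total paths: C(31, 15) = 300540195. Through P₁: C(13, 3)·C(18, 12) = 5309304. Through P₂: C(23, 11)·C(8, 4) = 94645460. Since P₁ is strictly southwest of P₂, a monotone path through both must visit P₁ then P₂; paths through both = C(13, 3)·C(10, 8)·C(8, 4) = 900900. Avoid both = 300540195 − 5309304 − 94645460 + 900900 = 201486331.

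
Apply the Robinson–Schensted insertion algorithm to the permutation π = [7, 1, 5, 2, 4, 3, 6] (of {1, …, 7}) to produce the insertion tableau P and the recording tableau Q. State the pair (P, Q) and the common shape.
P = [1, 2, 3, 6] / [4] / [5] / [7];  Q = [1, 3, 5, 7] / [2] / [4] / [6];  common shape = (4, 1, 1, 1)

Row-insert the values π_1, π_2, … into P one at a time, bumping the leftmost entry strictly greater than the inserted value down to the next row. The recording tableau Q records, in position (i, j), the step at which that cell was added to P.
  Insert 7 (step 1): P = [7];  Q = [1]
  Insert 1 (step 2): P = [1] / [7];  Q = [1] / [2]
  Insert 5 (step 3): P = [1, 5] / [7];  Q = [1, 3] / [2]
  Insert 2 (step 4): P = [1, 2] / [5] / [7];  Q = [1, 3] / [2] / [4]
  Insert 4 (step 5): P = [1, 2, 4] / [5] / [7];  Q = [1, 3, 5] / [2] / [4]
  Insert 3 (step 6): P = [1, 2, 3] / [4] / [5] / [7];  Q = [1, 3, 5] / [2] / [4] / [6]
  Insert 6 (step 7): P = [1, 2, 3, 6] / [4] / [5] / [7];  Q = [1, 3, 5, 7] / [2] / [4] / [6]
Final shape: (4, 1, 1, 1).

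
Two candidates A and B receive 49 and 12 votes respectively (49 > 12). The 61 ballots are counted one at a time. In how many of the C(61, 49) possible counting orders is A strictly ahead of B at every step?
Strict-lead orderings = 1056658719675

Total orderings of the 61 votes with 49 for A: C(61, 49) = 1742058970275. By the Bertrand ballot formula (Cycle Lemma / reflection principle), the number of orderings in which A is strictly ahead of B throughout is (p − q)/(p + q) · C(p + q, p) = (49 − 12)/(49 + 12) · 1742058970275 = 1056658719675.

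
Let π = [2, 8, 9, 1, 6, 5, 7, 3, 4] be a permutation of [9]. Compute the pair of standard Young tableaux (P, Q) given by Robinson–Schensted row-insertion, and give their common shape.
P = [1, 3, 4] / [2, 5, 7] / [6, 9] / [8];  Q = [1, 2, 3] / [4, 5, 7] / [6, 9] / [8];  common shape = (3, 3, 2, 1)

Row-insert the values π_1, π_2, … into P one at a time, bumping the leftmost entry strictly greater than the inserted value down to the next row. The recording tableau Q records, in position (i, j), the step at which that cell was added to P.
  Insert 2 (step 1): P = [2];  Q = [1]
  Insert 8 (step 2): P = [2, 8];  Q = [1, 2]
  Insert 9 (step 3): P = [2, 8, 9];  Q = [1, 2, 3]
  Insert 1 (step 4): P = [1, 8, 9] / [2];  Q = [1, 2, 3] / [4]
  Insert 6 (step 5): P = [1, 6, 9] / [2, 8];  Q = [1, 2, 3] / [4, 5]
  Insert 5 (step 6): P = [1, 5, 9] / [2, 6] / [8];  Q = [1, 2, 3] / [4, 5] / [6]
  Insert 7 (step 7): P = [1, 5, 7] / [2, 6, 9] / [8];  Q = [1, 2, 3] / [4, 5, 7] / [6]
  Insert 3 (step 8): P = [1, 3, 7] / [2, 5, 9] / [6] / [8];  Q = [1, 2, 3] / [4, 5, 7] / [6] / [8]
  Insert 4 (step 9): P = [1, 3, 4] / [2, 5, 7] / [6, 9] / [8];  Q = [1, 2, 3] / [4, 5, 7] / [6, 9] / [8]
Final shape: (3, 3, 2, 1).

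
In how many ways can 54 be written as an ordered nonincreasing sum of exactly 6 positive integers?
p(54, 6 parts) = 7760

Partitions of n into exactly k parts are in bijection with partitions of n − k into at most k parts (subtract 1 from each part). So p(54, exactly 6) = p(48, parts ≤ 6). Computing via the recurrence p(m, j) = p(m, j−1) + p(m−j, j) gives 7760.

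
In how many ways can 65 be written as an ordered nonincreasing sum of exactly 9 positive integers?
p(65, 9 parts) = 88252

Partitions of n into exactly k parts are in bijection with partitions of n − k into at most k parts (subtract 1 from each part). So p(65, exactly 9) = p(56, parts ≤ 9). Computing via the recurrence p(m, j) = p(m, j−1) + p(m−j, j) gives 88252.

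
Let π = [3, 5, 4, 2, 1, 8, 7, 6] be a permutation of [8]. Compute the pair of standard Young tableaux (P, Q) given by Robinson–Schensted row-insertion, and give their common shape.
P = [1, 4, 6] / [2, 7] / [3, 8] / [5];  Q = [1, 2, 6] / [3, 7] / [4, 8] / [5];  common shape = (3, 2, 2, 1)

Row-insert the values π_1, π_2, … into P one at a time, bumping the leftmost entry strictly greater than the inserted value down to the next row. The recording tableau Q records, in position (i, j), the step at which that cell was added to P.
  Insert 3 (step 1): P = [3];  Q = [1]
  Insert 5 (step 2): P = [3, 5];  Q = [1, 2]
  Insert 4 (step 3): P = [3, 4] / [5];  Q = [1, 2] / [3]
  Insert 2 (step 4): P = [2, 4] / [3] / [5];  Q = [1, 2] / [3] / [4]
  Insert 1 (step 5): P = [1, 4] / [2] / [3] / [5];  Q = [1, 2] / [3] / [4] / [5]
  Insert 8 (step 6): P = [1, 4, 8] / [2] / [3] / [5];  Q = [1, 2, 6] / [3] / [4] / [5]
  Insert 7 (step 7): P = [1, 4, 7] / [2, 8] / [3] / [5];  Q = [1, 2, 6] / [3, 7] / [4] / [5]
  Insert 6 (step 8): P = [1, 4, 6] / [2, 7] / [3, 8] / [5];  Q = [1, 2, 6] / [3, 7] / [4, 8] / [5]
Final shape: (3, 2, 2, 1).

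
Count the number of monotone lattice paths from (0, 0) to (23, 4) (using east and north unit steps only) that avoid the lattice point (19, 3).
Number of paths = 9850

Total paths from (0, 0) to (23, 4): C(27, 23) = 17550. Paths through (19, 3): (paths (0, 0) → (19, 3)) × (paths (19, 3) → (23, 4)) = C(22, 19) · C(5, 4) = 1540 · 5 = 7700. Avoidance count = 17550 − 7700 = 9850.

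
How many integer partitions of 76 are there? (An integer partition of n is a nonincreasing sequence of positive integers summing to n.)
p(76) = 9289091

Compute p(n) via the recurrence p(n, m) = p(n, m−1) + p(n−m, m), where p(n, m) counts partitions of n with all parts ≤ m and p(n) = p(n, n). The base cases are p(0, m) = 1 and p(n, 0) = 0 for n > 0. Filling the table yields p(76) = 9289091. (Euler's pentagonal recurrence is an alternative.)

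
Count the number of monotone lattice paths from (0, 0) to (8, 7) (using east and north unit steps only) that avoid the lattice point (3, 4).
Number of paths = 4475

Total paths from (0, 0) to (8, 7): C(15, 8) = 6435. Paths through (3, 4): (paths (0, 0) → (3, 4)) × (paths (3, 4) → (8, 7)) = C(7, 3) · C(8, 5) = 35 · 56 = 1960. Avoidance count = 6435 − 1960 = 4475.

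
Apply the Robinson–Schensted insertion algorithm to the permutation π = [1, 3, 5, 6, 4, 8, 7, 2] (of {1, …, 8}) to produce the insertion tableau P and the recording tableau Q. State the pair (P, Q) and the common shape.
P = [1, 2, 4, 6, 7] / [3, 8] / [5];  Q = [1, 2, 3, 4, 6] / [5, 7] / [8];  common shape = (5, 2, 1)

Row-insert the values π_1, π_2, … into P one at a time, bumping the leftmost entry strictly greater than the inserted value down to the next row. The recording tableau Q records, in position (i, j), the step at which that cell was added to P.
  Insert 1 (step 1): P = [1];  Q = [1]
  Insert 3 (step 2): P = [1, 3];  Q = [1, 2]
  Insert 5 (step 3): P = [1, 3, 5];  Q = [1, 2, 3]
  Insert 6 (step 4): P = [1, 3, 5, 6];  Q = [1, 2, 3, 4]
  Insert 4 (step 5): P = [1, 3, 4, 6] / [5];  Q = [1, 2, 3, 4] / [5]
  Insert 8 (step 6): P = [1, 3, 4, 6, 8] / [5];  Q = [1, 2, 3, 4, 6] / [5]
  Insert 7 (step 7): P = [1, 3, 4, 6, 7] / [5, 8];  Q = [1, 2, 3, 4, 6] / [5, 7]
  Insert 2 (step 8): P = [1, 2, 4, 6, 7] / [3, 8] / [5];  Q = [1, 2, 3, 4, 6] / [5, 7] / [8]
Final shape: (5, 2, 1).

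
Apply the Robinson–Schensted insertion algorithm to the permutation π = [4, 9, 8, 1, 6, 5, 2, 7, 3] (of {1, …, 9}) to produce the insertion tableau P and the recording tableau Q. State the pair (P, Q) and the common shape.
P = [1, 2, 3] / [4, 5, 7] / [6] / [8] / [9];  Q = [1, 2, 8] / [3, 5, 9] / [4] / [6] / [7];  common shape = (3, 3, 1, 1, 1)

Row-insert the values π_1, π_2, … into P one at a time, bumping the leftmost entry strictly greater than the inserted value down to the next row. The recording tableau Q records, in position (i, j), the step at which that cell was added to P.
  Insert 4 (step 1): P = [4];  Q = [1]
  Insert 9 (step 2): P = [4, 9];  Q = [1, 2]
  Insert 8 (step 3): P = [4, 8] / [9];  Q = [1, 2] / [3]
  Insert 1 (step 4): P = [1, 8] / [4] / [9];  Q = [1, 2] / [3] / [4]
  Insert 6 (step 5): P = [1, 6] / [4, 8] / [9];  Q = [1, 2] / [3, 5] / [4]
  Insert 5 (step 6): P = [1, 5] / [4, 6] / [8] / [9];  Q = [1, 2] / [3, 5] / [4] / [6]
  Insert 2 (step 7): P = [1, 2] / [4, 5] / [6] / [8] / [9];  Q = [1, 2] / [3, 5] / [4] / [6] / [7]
  Insert 7 (step 8): P = [1, 2, 7] / [4, 5] / [6] / [8] / [9];  Q = [1, 2, 8] / [3, 5] / [4] / [6] / [7]
  Insert 3 (step 9): P = [1, 2, 3] / [4, 5, 7] / [6] / [8] / [9];  Q = [1, 2, 8] / [3, 5, 9] / [4] / [6] / [7]
Final shape: (3, 3, 1, 1, 1).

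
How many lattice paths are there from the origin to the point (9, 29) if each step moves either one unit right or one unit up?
Number of paths = 163011640

A monotone lattice path from (0, 0) to (9, 29) consists of 9 east steps and 29 north steps in some order, so it is determined by which 9 of the 38 steps are east. The count is C(38, 9) = 163011640.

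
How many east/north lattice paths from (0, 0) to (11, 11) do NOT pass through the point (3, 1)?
Number of paths = 530400

Total paths from (0, 0) to (11, 11): C(22, 11) = 705432. Paths through (3, 1): (paths (0, 0) → (3, 1)) × (paths (3, 1) → (11, 11)) = C(4, 3) · C(18, 8) = 4 · 43758 = 175032. Avoidance count = 705432 − 175032 = 530400.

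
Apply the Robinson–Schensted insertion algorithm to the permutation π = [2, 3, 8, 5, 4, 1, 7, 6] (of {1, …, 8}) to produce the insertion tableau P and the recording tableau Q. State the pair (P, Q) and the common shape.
P = [1, 3, 4, 6] / [2, 7] / [5] / [8];  Q = [1, 2, 3, 7] / [4, 8] / [5] / [6];  common shape = (4, 2, 1, 1)

Row-insert the values π_1, π_2, … into P one at a time, bumping the leftmost entry strictly greater than the inserted value down to the next row. The recording tableau Q records, in position (i, j), the step at which that cell was added to P.
  Insert 2 (step 1): P = [2];  Q = [1]
  Insert 3 (step 2): P = [2, 3];  Q = [1, 2]
  Insert 8 (step 3): P = [2, 3, 8];  Q = [1, 2, 3]
  Insert 5 (step 4): P = [2, 3, 5] / [8];  Q = [1, 2, 3] / [4]
  Insert 4 (step 5): P = [2, 3, 4] / [5] / [8];  Q = [1, 2, 3] / [4] / [5]
  Insert 1 (step 6): P = [1, 3, 4] / [2] / [5] / [8];  Q = [1, 2, 3] / [4] / [5] / [6]
  Insert 7 (step 7): P = [1, 3, 4, 7] / [2] / [5] / [8];  Q = [1, 2, 3, 7] / [4] / [5] / [6]
  Insert 6 (step 8): P = [1, 3, 4, 6] / [2, 7] / [5] / [8];  Q = [1, 2, 3, 7] / [4, 8] / [5] / [6]
Final shape: (4, 2, 1, 1).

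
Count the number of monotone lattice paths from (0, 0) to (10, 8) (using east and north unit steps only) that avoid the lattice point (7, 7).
Number of paths = 30030

Total paths from (0, 0) to (10, 8): C(18, 10) = 43758. Paths through (7, 7): (paths (0, 0) → (7, 7)) × (paths (7, 7) → (10, 8)) = C(14, 7) · C(4, 3) = 3432 · 4 = 13728. Avoidance count = 43758 − 13728 = 30030.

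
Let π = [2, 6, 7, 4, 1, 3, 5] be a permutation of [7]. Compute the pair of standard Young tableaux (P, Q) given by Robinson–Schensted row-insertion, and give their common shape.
P = [1, 3, 5] / [2, 4, 7] / [6];  Q = [1, 2, 3] / [4, 6, 7] / [5];  common shape = (3, 3, 1)

Row-insert the values π_1, π_2, … into P one at a time, bumping the leftmost entry strictly greater than the inserted value down to the next row. The recording tableau Q records, in position (i, j), the step at which that cell was added to P.
  Insert 2 (step 1): P = [2];  Q = [1]
  Insert 6 (step 2): P = [2, 6];  Q = [1, 2]
  Insert 7 (step 3): P = [2, 6, 7];  Q = [1, 2, 3]
  Insert 4 (step 4): P = [2, 4, 7] / [6];  Q = [1, 2, 3] / [4]
  Insert 1 (step 5): P = [1, 4, 7] / [2] / [6];  Q = [1, 2, 3] / [4] / [5]
  Insert 3 (step 6): P = [1, 3, 7] / [2, 4] / [6];  Q = [1, 2, 3] / [4, 6] / [5]
  Insert 5 (step 7): P = [1, 3, 5] / [2, 4, 7] / [6];  Q = [1, 2, 3] / [4, 6, 7] / [5]
Final shape: (3, 3, 1).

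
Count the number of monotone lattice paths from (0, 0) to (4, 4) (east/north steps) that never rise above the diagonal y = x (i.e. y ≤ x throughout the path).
Number of paths = 14

By the reflection principle (André's argument), the number of monotone paths to (4, 4) with n ≤ m that never go above y = x is C(8, 4) − C(8, 5) = 70 − 56 = 14.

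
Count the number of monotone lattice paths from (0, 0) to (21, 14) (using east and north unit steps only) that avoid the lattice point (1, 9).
Number of paths = 2319428100

Total paths from (0, 0) to (21, 14): C(35, 21) = 2319959400. Paths through (1, 9): (paths (0, 0) → (1, 9)) × (paths (1, 9) → (21, 14)) = C(10, 1) · C(25, 20) = 10 · 53130 = 531300. Avoidance count = 2319959400 − 531300 = 2319428100.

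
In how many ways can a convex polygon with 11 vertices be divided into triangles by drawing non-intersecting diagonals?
C_9 = 4862

These polygon triangulations are counted by the Catalan number C_n = (1/(n + 1)) · C(2n, n). For n = 9: C_9 = (1/10) · C(18, 9) = 48620/10 = 4862.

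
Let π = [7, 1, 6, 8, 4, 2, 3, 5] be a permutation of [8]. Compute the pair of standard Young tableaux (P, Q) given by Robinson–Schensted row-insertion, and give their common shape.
P = [1, 2, 3, 5] / [4, 8] / [6] / [7];  Q = [1, 3, 4, 8] / [2, 7] / [5] / [6];  common shape = (4, 2, 1, 1)

Row-insert the values π_1, π_2, … into P one at a time, bumping the leftmost entry strictly greater than the inserted value down to the next row. The recording tableau Q records, in position (i, j), the step at which that cell was added to P.
  Insert 7 (step 1): P = [7];  Q = [1]
  Insert 1 (step 2): P = [1] / [7];  Q = [1] / [2]
  Insert 6 (step 3): P = [1, 6] / [7];  Q = [1, 3] / [2]
  Insert 8 (step 4): P = [1, 6, 8] / [7];  Q = [1, 3, 4] / [2]
  Insert 4 (step 5): P = [1, 4, 8] / [6] / [7];  Q = [1, 3, 4] / [2] / [5]
  Insert 2 (step 6): P = [1, 2, 8] / [4] / [6] / [7];  Q = [1, 3, 4] / [2] / [5] / [6]
  Insert 3 (step 7): P = [1, 2, 3] / [4, 8] / [6] / [7];  Q = [1, 3, 4] / [2, 7] / [5] / [6]
  Insert 5 (step 8): P = [1, 2, 3, 5] / [4, 8] / [6] / [7];  Q = [1, 3, 4, 8] / [2, 7] / [5] / [6]
Final shape: (4, 2, 1, 1).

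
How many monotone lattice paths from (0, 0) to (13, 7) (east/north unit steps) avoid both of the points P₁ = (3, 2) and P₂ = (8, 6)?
Number of paths = 37032

Inclusion–exclusion. Total paths: C(20, 13) = 77520. Through P₁: C(5, 3)·C(15, 10) = 30030. Through P₂: C(14, 8)·C(6, 5) = 18018. Since P₁ is strictly southwest of P₂, a monotone path through both must visit P₁ then P₂; paths through both = C(5, 3)·C(9, 5)·C(6, 5) = 7560. Avoid both = 77520 − 30030 − 18018 + 7560 = 37032.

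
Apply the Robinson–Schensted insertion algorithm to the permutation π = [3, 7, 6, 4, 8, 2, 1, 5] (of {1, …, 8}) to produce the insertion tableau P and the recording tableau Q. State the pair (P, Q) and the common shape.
P = [1, 4, 5] / [2, 8] / [3] / [6] / [7];  Q = [1, 2, 5] / [3, 8] / [4] / [6] / [7];  common shape = (3, 2, 1, 1, 1)

Row-insert the values π_1, π_2, … into P one at a time, bumping the leftmost entry strictly greater than the inserted value down to the next row. The recording tableau Q records, in position (i, j), the step at which that cell was added to P.
  Insert 3 (step 1): P = [3];  Q = [1]
  Insert 7 (step 2): P = [3, 7];  Q = [1, 2]
  Insert 6 (step 3): P = [3, 6] / [7];  Q = [1, 2] / [3]
  Insert 4 (step 4): P = [3, 4] / [6] / [7];  Q = [1, 2] / [3] / [4]
  Insert 8 (step 5): P = [3, 4, 8] / [6] / [7];  Q = [1, 2, 5] / [3] / [4]
  Insert 2 (step 6): P = [2, 4, 8] / [3] / [6] / [7];  Q = [1, 2, 5] / [3] / [4] / [6]
  Insert 1 (step 7): P = [1, 4, 8] / [2] / [3] / [6] / [7];  Q = [1, 2, 5] / [3] / [4] / [6] / [7]
  Insert 5 (step 8): P = [1, 4, 5] / [2, 8] / [3] / [6] / [7];  Q = [1, 2, 5] / [3, 8] / [4] / [6] / [7]
Final shape: (3, 2, 1, 1, 1).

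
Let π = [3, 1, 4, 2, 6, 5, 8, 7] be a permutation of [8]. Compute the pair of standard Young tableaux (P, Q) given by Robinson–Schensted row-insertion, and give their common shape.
P = [1, 2, 5, 7] / [3, 4, 6, 8];  Q = [1, 3, 5, 7] / [2, 4, 6, 8];  common shape = (4, 4)

Row-insert the values π_1, π_2, … into P one at a time, bumping the leftmost entry strictly greater than the inserted value down to the next row. The recording tableau Q records, in position (i, j), the step at which that cell was added to P.
  Insert 3 (step 1): P = [3];  Q = [1]
  Insert 1 (step 2): P = [1] / [3];  Q = [1] / [2]
  Insert 4 (step 3): P = [1, 4] / [3];  Q = [1, 3] / [2]
  Insert 2 (step 4): P = [1, 2] / [3, 4];  Q = [1, 3] / [2, 4]
  Insert 6 (step 5): P = [1, 2, 6] / [3, 4];  Q = [1, 3, 5] / [2, 4]
  Insert 5 (step 6): P = [1, 2, 5] / [3, 4, 6];  Q = [1, 3, 5] / [2, 4, 6]
  Insert 8 (step 7): P = [1, 2, 5, 8] / [3, 4, 6];  Q = [1, 3, 5, 7] / [2, 4, 6]
  Insert 7 (step 8): P = [1, 2, 5, 7] / [3, 4, 6, 8];  Q = [1, 3, 5, 7] / [2, 4, 6, 8]
Final shape: (4, 4).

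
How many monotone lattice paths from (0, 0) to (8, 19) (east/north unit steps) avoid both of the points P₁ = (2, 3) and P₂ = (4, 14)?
Number of paths = 1186665

Inclusion–exclusion. Total paths: C(27, 8) = 2220075. Through P₁: C(5, 2)·C(22, 6) = 746130. Through P₂: C(18, 4)·C(9, 4) = 385560. Since P₁ is strictly southwest of P₂, a monotone path through both must visit P₁ then P₂; paths through both = C(5, 2)·C(13, 2)·C(9, 4) = 98280. Avoid both = 2220075 − 746130 − 385560 + 98280 = 1186665.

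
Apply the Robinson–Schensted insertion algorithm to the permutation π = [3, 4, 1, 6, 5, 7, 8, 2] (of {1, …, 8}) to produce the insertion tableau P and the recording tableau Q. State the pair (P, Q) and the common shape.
P = [1, 2, 5, 7, 8] / [3, 4] / [6];  Q = [1, 2, 4, 6, 7] / [3, 5] / [8];  common shape = (5, 2, 1)

Row-insert the values π_1, π_2, … into P one at a time, bumping the leftmost entry strictly greater than the inserted value down to the next row. The recording tableau Q records, in position (i, j), the step at which that cell was added to P.
  Insert 3 (step 1): P = [3];  Q = [1]
  Insert 4 (step 2): P = [3, 4];  Q = [1, 2]
  Insert 1 (step 3): P = [1, 4] / [3];  Q = [1, 2] / [3]
  Insert 6 (step 4): P = [1, 4, 6] / [3];  Q = [1, 2, 4] / [3]
  Insert 5 (step 5): P = [1, 4, 5] / [3, 6];  Q = [1, 2, 4] / [3, 5]
  Insert 7 (step 6): P = [1, 4, 5, 7] / [3, 6];  Q = [1, 2, 4, 6] / [3, 5]
  Insert 8 (step 7): P = [1, 4, 5, 7, 8] / [3, 6];  Q = [1, 2, 4, 6, 7] / [3, 5]
  Insert 2 (step 8): P = [1, 2, 5, 7, 8] / [3, 4] / [6];  Q = [1, 2, 4, 6, 7] / [3, 5] / [8]
Final shape: (5, 2, 1).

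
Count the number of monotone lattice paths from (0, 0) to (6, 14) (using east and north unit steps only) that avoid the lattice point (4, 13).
Number of paths = 31620

Total paths from (0, 0) to (6, 14): C(20, 6) = 38760. Paths through (4, 13): (paths (0, 0) → (4, 13)) × (paths (4, 13) → (6, 14)) = C(17, 4) · C(3, 2) = 2380 · 3 = 7140. Avoidance count = 38760 − 7140 = 31620.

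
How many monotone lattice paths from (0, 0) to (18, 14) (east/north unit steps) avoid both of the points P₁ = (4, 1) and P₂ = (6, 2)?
Number of paths = 335990072

Inclusion–exclusion. Total paths: C(32, 18) = 471435600. Through P₁: C(5, 4)·C(27, 14) = 100291500. Through P₂: C(8, 6)·C(24, 12) = 75716368. Since P₁ is strictly southwest of P₂, a monotone path through both must visit P₁ then P₂; paths through both = C(5, 4)·C(3, 2)·C(24, 12) = 40562340. Avoid both = 471435600 − 100291500 − 75716368 + 40562340 = 335990072.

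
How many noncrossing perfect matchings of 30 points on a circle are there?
C_15 = 9694845

These noncrossing handshakes are counted by the Catalan number C_n = (1/(n + 1)) · C(2n, n). For n = 15: C_15 = (1/16) · C(30, 15) = 155117520/16 = 9694845.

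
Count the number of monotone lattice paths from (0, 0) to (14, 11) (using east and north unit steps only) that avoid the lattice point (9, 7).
Number of paths = 3015960

Total paths from (0, 0) to (14, 11): C(25, 14) = 4457400. Paths through (9, 7): (paths (0, 0) → (9, 7)) × (paths (9, 7) → (14, 11)) = C(16, 9) · C(9, 5) = 11440 · 126 = 1441440. Avoidance count = 4457400 − 1441440 = 3015960.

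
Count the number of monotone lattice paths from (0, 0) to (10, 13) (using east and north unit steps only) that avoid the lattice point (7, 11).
Number of paths = 825826

Total paths from (0, 0) to (10, 13): C(23, 10) = 1144066. Paths through (7, 11): (paths (0, 0) → (7, 11)) × (paths (7, 11) → (10, 13)) = C(18, 7) · C(5, 3) = 31824 · 10 = 318240. Avoidance count = 1144066 − 318240 = 825826.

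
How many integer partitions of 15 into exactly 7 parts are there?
p(15, 7 parts) = 21

Partitions of n into exactly k parts ↔ partitions of n − k into at most k parts (subtract 1 from each part). For n = 15, k = 7, the partitions are: 9+1+1+1+1+1+1, 8+2+1+1+1+1+1, 7+3+1+1+1+1+1, 7+2+2+1+1+1+1, 6+4+1+1+1+1+1, 6+3+2+1+1+1+1, 6+2+2+2+1+1+1, 5+5+1+1+1+1+1, 5+4+2+1+1+1+1, 5+3+3+1+1+1+1, 5+3+2+2+1+1+1, 5+2+2+2+2+1+1, 4+4+3+1+1+1+1, 4+4+2+2+1+1+1, 4+3+3+2+1+1+1, 4+3+2+2+2+1+1, 4+2+2+2+2+2+1, 3+3+3+3+1+1+1, 3+3+3+2+2+1+1, 3+3+2+2+2+2+1, 3+2+2+2+2+2+2. Count = 21.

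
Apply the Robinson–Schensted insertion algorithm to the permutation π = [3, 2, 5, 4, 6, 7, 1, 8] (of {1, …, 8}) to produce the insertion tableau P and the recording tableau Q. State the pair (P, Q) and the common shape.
P = [1, 4, 6, 7, 8] / [2, 5] / [3];  Q = [1, 3, 5, 6, 8] / [2, 4] / [7];  common shape = (5, 2, 1)

Row-insert the values π_1, π_2, … into P one at a time, bumping the leftmost entry strictly greater than the inserted value down to the next row. The recording tableau Q records, in position (i, j), the step at which that cell was added to P.
  Insert 3 (step 1): P = [3];  Q = [1]
  Insert 2 (step 2): P = [2] / [3];  Q = [1] / [2]
  Insert 5 (step 3): P = [2, 5] / [3];  Q = [1, 3] / [2]
  Insert 4 (step 4): P = [2, 4] / [3, 5];  Q = [1, 3] / [2, 4]
  Insert 6 (step 5): P = [2, 4, 6] / [3, 5];  Q = [1, 3, 5] / [2, 4]
  Insert 7 (step 6): P = [2, 4, 6, 7] / [3, 5];  Q = [1, 3, 5, 6] / [2, 4]
  Insert 1 (step 7): P = [1, 4, 6, 7] / [2, 5] / [3];  Q = [1, 3, 5, 6] / [2, 4] / [7]
  Insert 8 (step 8): P = [1, 4, 6, 7, 8] / [2, 5] / [3];  Q = [1, 3, 5, 6, 8] / [2, 4] / [7]
Final shape: (5, 2, 1).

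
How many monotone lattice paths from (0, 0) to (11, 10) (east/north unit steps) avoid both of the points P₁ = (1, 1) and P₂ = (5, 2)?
Number of paths = 134927

Inclusion–exclusion. Total paths: C(21, 11) = 352716. Through P₁: C(2, 1)·C(19, 10) = 184756. Through P₂: C(7, 5)·C(14, 6) = 63063. Since P₁ is strictly southwest of P₂, a monotone path through both must visit P₁ then P₂; paths through both = C(2, 1)·C(5, 4)·C(14, 6) = 30030. Avoid both = 352716 − 184756 − 63063 + 30030 = 134927.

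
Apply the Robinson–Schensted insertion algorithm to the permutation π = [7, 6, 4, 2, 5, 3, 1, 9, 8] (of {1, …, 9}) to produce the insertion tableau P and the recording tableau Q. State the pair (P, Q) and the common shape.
P = [1, 3, 8] / [2, 5, 9] / [4] / [6] / [7];  Q = [1, 5, 8] / [2, 6, 9] / [3] / [4] / [7];  common shape = (3, 3, 1, 1, 1)

Row-insert the values π_1, π_2, … into P one at a time, bumping the leftmost entry strictly greater than the inserted value down to the next row. The recording tableau Q records, in position (i, j), the step at which that cell was added to P.
  Insert 7 (step 1): P = [7];  Q = [1]
  Insert 6 (step 2): P = [6] / [7];  Q = [1] / [2]
  Insert 4 (step 3): P = [4] / [6] / [7];  Q = [1] / [2] / [3]
  Insert 2 (step 4): P = [2] / [4] / [6] / [7];  Q = [1] / [2] / [3] / [4]
  Insert 5 (step 5): P = [2, 5] / [4] / [6] / [7];  Q = [1, 5] / [2] / [3] / [4]
  Insert 3 (step 6): P = [2, 3] / [4, 5] / [6] / [7];  Q = [1, 5] / [2, 6] / [3] / [4]
  Insert 1 (step 7): P = [1, 3] / [2, 5] / [4] / [6] / [7];  Q = [1, 5] / [2, 6] / [3] / [4] / [7]
  Insert 9 (step 8): P = [1, 3, 9] / [2, 5] / [4] / [6] / [7];  Q = [1, 5, 8] / [2, 6] / [3] / [4] / [7]
  Insert 8 (step 9): P = [1, 3, 8] / [2, 5, 9] / [4] / [6] / [7];  Q = [1, 5, 8] / [2, 6, 9] / [3] / [4] / [7]
Final shape: (3, 3, 1, 1, 1).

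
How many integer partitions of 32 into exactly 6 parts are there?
p(32, 6 parts) = 709

Partitions of n into exactly k parts are in bijection with partitions of n − k into at most k parts (subtract 1 from each part). So p(32, exactly 6) = p(26, parts ≤ 6). Computing via the recurrence p(m, j) = p(m, j−1) + p(m−j, j) gives 709.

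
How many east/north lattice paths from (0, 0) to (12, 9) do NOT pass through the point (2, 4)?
Number of paths = 248885

Total paths from (0, 0) to (12, 9): C(21, 12) = 293930. Paths through (2, 4): (paths (0, 0) → (2, 4)) × (paths (2, 4) → (12, 9)) = C(6, 2) · C(15, 10) = 15 · 3003 = 45045. Avoidance count = 293930 − 45045 = 248885.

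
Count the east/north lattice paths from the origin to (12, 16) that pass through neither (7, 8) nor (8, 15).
Number of paths = 19945740

Inclusion–exclusion. Total paths: C(28, 12) = 30421755. Through P₁: C(15, 7)·C(13, 5) = 8281845. Through P₂: C(23, 8)·C(5, 4) = 2451570. Since P₁ is strictly southwest of P₂, a monotone path through both must visit P₁ then P₂; paths through both = C(15, 7)·C(8, 1)·C(5, 4) = 257400. Avoid both = 30421755 − 8281845 − 2451570 + 257400 = 19945740.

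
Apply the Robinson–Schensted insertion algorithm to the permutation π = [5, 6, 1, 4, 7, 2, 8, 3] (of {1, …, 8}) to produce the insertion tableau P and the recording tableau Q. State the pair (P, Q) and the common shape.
P = [1, 2, 3, 8] / [4, 6, 7] / [5];  Q = [1, 2, 5, 7] / [3, 4, 8] / [6];  common shape = (4, 3, 1)

Row-insert the values π_1, π_2, … into P one at a time, bumping the leftmost entry strictly greater than the inserted value down to the next row. The recording tableau Q records, in position (i, j), the step at which that cell was added to P.
  Insert 5 (step 1): P = [5];  Q = [1]
  Insert 6 (step 2): P = [5, 6];  Q = [1, 2]
  Insert 1 (step 3): P = [1, 6] / [5];  Q = [1, 2] / [3]
  Insert 4 (step 4): P = [1, 4] / [5, 6];  Q = [1, 2] / [3, 4]
  Insert 7 (step 5): P = [1, 4, 7] / [5, 6];  Q = [1, 2, 5] / [3, 4]
  Insert 2 (step 6): P = [1, 2, 7] / [4, 6] / [5];  Q = [1, 2, 5] / [3, 4] / [6]
  Insert 8 (step 7): P = [1, 2, 7, 8] / [4, 6] / [5];  Q = [1, 2, 5, 7] / [3, 4] / [6]
  Insert 3 (step 8): P = [1, 2, 3, 8] / [4, 6, 7] / [5];  Q = [1, 2, 5, 7] / [3, 4, 8] / [6]
Final shape: (4, 3, 1).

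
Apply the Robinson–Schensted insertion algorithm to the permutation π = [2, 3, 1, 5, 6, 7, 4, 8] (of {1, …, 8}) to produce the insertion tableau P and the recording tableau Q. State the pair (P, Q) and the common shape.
P = [1, 3, 4, 6, 7, 8] / [2, 5];  Q = [1, 2, 4, 5, 6, 8] / [3, 7];  common shape = (6, 2)

Row-insert the values π_1, π_2, … into P one at a time, bumping the leftmost entry strictly greater than the inserted value down to the next row. The recording tableau Q records, in position (i, j), the step at which that cell was added to P.
  Insert 2 (step 1): P = [2];  Q = [1]
  Insert 3 (step 2): P = [2, 3];  Q = [1, 2]
  Insert 1 (step 3): P = [1, 3] / [2];  Q = [1, 2] / [3]
  Insert 5 (step 4): P = [1, 3, 5] / [2];  Q = [1, 2, 4] / [3]
  Insert 6 (step 5): P = [1, 3, 5, 6] / [2];  Q = [1, 2, 4, 5] / [3]
  Insert 7 (step 6): P = [1, 3, 5, 6, 7] / [2];  Q = [1, 2, 4, 5, 6] / [3]
  Insert 4 (step 7): P = [1, 3, 4, 6, 7] / [2, 5];  Q = [1, 2, 4, 5, 6] / [3, 7]
  Insert 8 (step 8): P = [1, 3, 4, 6, 7, 8] / [2, 5];  Q = [1, 2, 4, 5, 6, 8] / [3, 7]
Final shape: (6, 2).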